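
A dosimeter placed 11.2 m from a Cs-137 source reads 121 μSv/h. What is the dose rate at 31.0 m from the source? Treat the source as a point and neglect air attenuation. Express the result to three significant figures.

Applying the 1/r² law, scaling from 11.2 m to 31.0 m:
(11.2/31.0)² = 0.1305, so 121 × 0.1305 = 15.79 μSv/h.

15.8 μSv/h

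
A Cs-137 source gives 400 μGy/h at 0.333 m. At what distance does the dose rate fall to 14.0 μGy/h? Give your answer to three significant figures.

1.78 m

Since intensity falls as 1/r², d₂ = d₁·√(I₁/I₂).
I₁/I₂ = 400/14.0 = 28.57, so d₂ = 0.333 × √28.57 = 1.780 m.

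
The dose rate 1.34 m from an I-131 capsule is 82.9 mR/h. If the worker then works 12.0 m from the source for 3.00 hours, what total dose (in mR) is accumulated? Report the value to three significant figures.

Since intensity falls as 1/r², rate at 12.0 m:
82.9 × (1.34/12.0)² = 82.9 × 0.01247 = 1.034 mR/h.
Dose = rate × time = 1.034 mR/h × 3.000 h = 3.102 mR.

3.10 mR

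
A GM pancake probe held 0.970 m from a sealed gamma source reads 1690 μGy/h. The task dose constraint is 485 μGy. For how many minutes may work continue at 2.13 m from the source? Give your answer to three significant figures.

83.0 min

Intensity scales as (d₁/d₂)², so rate at 2.13 m:
(0.970/2.13)² = 0.2074, so 1690 × 0.2074 = 350.5 μGy/h.
Stay time = 485 μGy ÷ 350.5 μGy/h = 1.384 h = 83.04 min.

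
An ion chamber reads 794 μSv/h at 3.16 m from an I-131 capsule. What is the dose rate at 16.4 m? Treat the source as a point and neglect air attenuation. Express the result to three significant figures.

29.5 μSv/h

Applying the 1/r² law, the rate at 16.4 m is
794 × (3.16/16.4)² = 794 × 0.03713 = 29.48 μSv/h.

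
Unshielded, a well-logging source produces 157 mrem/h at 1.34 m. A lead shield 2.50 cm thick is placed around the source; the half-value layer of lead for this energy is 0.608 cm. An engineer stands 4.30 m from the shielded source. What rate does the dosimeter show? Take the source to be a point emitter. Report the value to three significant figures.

Distance alone: (1.34/4.30)² = 0.09711, so 157 × 0.09711 = 15.25 mrem/h.
Shield: 2.50/0.608 = 4.112 half-value layers → attenuation 2^(−4.112) = 0.05783.
Combined: 15.25 × 0.05783 = 0.8819 mrem/h.

0.882 mrem/h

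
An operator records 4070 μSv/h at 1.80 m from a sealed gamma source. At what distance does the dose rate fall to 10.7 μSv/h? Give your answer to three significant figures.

Using I₁d₁² = I₂d₂², d₂ = d₁·√(I₁/I₂).
I₁/I₂ = 4070/10.7 = 380.4, so d₂ = 1.80 × √380.4 = 35.11 m.

35.1 m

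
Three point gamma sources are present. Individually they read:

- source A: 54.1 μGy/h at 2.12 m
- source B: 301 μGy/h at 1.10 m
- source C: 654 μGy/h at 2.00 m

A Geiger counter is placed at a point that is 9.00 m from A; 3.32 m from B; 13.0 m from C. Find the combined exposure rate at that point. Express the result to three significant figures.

51.5 μGy/h

By superposition, sum each source's inverse-square contribution:
A: 54.1 × (2.12/9.00)² = 3.002 μGy/h
B: 301 × (1.10/3.32)² = 33.04 μGy/h
C: 654 × (2.00/13.0)² = 15.48 μGy/h
Total = 3.002 + 33.04 + 15.48 = 51.52 μGy/h.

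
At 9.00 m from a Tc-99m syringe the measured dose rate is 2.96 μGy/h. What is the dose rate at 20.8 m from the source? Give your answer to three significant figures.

0.554 μGy/h

Applying the 1/r² law, scaling from 9.00 m to 20.8 m:
2.96 × (9.00/20.8)² = 2.96 × 0.1872 = 0.5541 μGy/h.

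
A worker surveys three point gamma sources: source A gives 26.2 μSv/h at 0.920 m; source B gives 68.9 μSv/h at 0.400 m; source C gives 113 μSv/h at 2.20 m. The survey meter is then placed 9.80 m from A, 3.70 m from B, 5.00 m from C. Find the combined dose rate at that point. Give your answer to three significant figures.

Each source contributes Iᵢ·(dᵢ/rᵢ)²; contributions add.
A: 26.2 × (0.920/9.80)² = 0.2309 μSv/h
B: 68.9 × (0.400/3.70)² = 0.8053 μSv/h
C: 113 × (2.20/5.00)² = 21.88 μSv/h
Total = 0.2309 + 0.8053 + 21.88 = 22.92 μSv/h.

22.9 μSv/h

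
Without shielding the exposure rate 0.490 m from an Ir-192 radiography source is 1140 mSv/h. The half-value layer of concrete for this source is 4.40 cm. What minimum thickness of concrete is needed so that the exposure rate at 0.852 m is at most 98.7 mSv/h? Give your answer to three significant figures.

8.51 cm

At 0.852 m, distance alone gives (0.490/0.852)² = 0.3308, so 1140 × 0.3308 = 377.1 mSv/h.
Further attenuation needed: 377.1/98.7 = 3.821.
n = log₂(3.821) = 1.934 half-value layers.
Thickness = 1.934 × 4.40 cm = 8.510 cm.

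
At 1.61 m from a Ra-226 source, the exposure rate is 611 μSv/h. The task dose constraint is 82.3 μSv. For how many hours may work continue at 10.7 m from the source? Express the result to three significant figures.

5.95 h

Since intensity falls as 1/r², rate at 10.7 m:
(1.61/10.7)² = 0.02264, so 611 × 0.02264 = 13.83 μSv/h.
Stay time = 82.3 μSv ÷ 13.83 μSv/h = 5.951 h.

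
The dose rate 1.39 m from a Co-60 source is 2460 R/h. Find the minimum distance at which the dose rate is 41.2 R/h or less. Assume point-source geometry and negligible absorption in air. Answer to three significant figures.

Since intensity falls as 1/r², d₂ = d₁·√(I₁/I₂).
I₁/I₂ = 2460/41.2 = 59.71, so d₂ = 1.39 × √59.71 = 10.74 m.

10.7 m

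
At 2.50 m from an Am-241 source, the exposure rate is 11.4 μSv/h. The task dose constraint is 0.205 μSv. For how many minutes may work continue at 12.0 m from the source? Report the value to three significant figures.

Since intensity falls as 1/r², rate at 12.0 m:
(2.50/12.0)² = 0.04340, so 11.4 × 0.04340 = 0.4948 μSv/h.
Stay time = 0.205 μSv ÷ 0.4948 μSv/h = 0.4143 h = 24.86 min.

24.9 min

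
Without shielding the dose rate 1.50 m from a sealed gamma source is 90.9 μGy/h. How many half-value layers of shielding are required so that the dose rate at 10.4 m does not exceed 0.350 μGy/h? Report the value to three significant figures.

At 10.4 m, distance alone gives (1.50/10.4)² = 0.02080, so 90.9 × 0.02080 = 1.891 μGy/h.
Further attenuation needed: 1.891/0.350 = 5.403.
n = log₂(5.403) = 2.434 half-value layers.

2.43 half-value layers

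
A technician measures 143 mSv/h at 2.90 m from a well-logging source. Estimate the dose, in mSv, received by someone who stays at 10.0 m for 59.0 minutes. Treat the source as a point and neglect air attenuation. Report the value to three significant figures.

11.8 mSv

Intensity scales as (d₁/d₂)², so rate at 10.0 m:
143 × (2.90/10.0)² = 143 × 0.08410 = 12.03 mSv/h.
Dose = rate × time = 12.03 mSv/h × 0.9833 h = 11.83 mSv.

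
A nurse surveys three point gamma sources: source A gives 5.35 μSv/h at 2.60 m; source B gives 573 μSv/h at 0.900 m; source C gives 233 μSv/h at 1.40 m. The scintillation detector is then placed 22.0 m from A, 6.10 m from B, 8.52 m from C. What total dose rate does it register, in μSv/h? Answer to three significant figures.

18.8 μSv/h

Each source contributes Iᵢ·(dᵢ/rᵢ)²; contributions add.
A: 5.35 × (2.60/22.0)² = 0.07472 μSv/h
B: 573 × (0.900/6.10)² = 12.47 μSv/h
C: 233 × (1.40/8.52)² = 6.291 μSv/h
Total = 0.07472 + 12.47 + 6.291 = 18.84 μSv/h.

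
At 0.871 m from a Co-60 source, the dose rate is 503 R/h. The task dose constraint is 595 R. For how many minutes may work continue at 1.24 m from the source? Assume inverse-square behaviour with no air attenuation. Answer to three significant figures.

Intensity scales as (d₁/d₂)², so rate at 1.24 m:
503 × (0.871/1.24)² = 503 × 0.4934 = 248.2 R/h.
Stay time = 595 R ÷ 248.2 R/h = 2.397 h = 143.8 min.

144 min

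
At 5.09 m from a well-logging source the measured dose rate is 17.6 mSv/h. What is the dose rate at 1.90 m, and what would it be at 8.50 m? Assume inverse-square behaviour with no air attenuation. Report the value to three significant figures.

Intensity scales as (d₁/d₂)², so
At 1.90 m: 17.6 × (5.09/1.90)² = 17.6 × 7.177 = 126.3 mSv/h
At 8.50 m: 126.3 × (1.90/8.50)² = 126.3 × 0.04997 = 6.311 mSv/h.

126 mSv/h; 6.31 mSv/h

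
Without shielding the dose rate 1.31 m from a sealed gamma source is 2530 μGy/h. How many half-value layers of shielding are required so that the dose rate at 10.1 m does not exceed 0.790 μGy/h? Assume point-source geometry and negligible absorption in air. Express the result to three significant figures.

At 10.1 m, distance alone gives 2530 × (1.31/10.1)² = 2530 × 0.01682 = 42.55 μGy/h.
Further attenuation needed: 42.55/0.790 = 53.86.
n = log₂(53.86) = 5.751 half-value layers.

5.75 half-value layers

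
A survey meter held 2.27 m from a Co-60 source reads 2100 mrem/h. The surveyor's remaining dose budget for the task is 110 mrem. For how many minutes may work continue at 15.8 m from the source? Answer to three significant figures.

152 min

Applying the 1/r² law, rate at 15.8 m:
(2.27/15.8)² = 0.02064, so 2100 × 0.02064 = 43.34 mrem/h.
Stay time = 110 mrem ÷ 43.34 mrem/h = 2.538 h = 152.3 min.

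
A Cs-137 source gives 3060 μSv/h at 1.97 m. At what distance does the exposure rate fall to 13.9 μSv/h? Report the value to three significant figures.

Using I₁d₁² = I₂d₂², d₂ = d₁·√(I₁/I₂).
I₁/I₂ = 3060/13.9 = 220.1, so d₂ = 1.97 × √220.1 = 29.23 m.

29.2 m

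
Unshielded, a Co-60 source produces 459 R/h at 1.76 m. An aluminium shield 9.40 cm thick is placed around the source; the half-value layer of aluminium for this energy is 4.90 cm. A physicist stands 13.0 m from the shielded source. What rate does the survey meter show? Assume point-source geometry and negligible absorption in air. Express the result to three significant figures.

2.23 R/h

Distance alone: 459 × (1.76/13.0)² = 459 × 0.01833 = 8.413 R/h.
Shield: 9.40/4.90 = 1.918 half-value layers → attenuation 2^(−1.918) = 0.2646.
Combined: 8.413 × 0.2646 = 2.226 R/h.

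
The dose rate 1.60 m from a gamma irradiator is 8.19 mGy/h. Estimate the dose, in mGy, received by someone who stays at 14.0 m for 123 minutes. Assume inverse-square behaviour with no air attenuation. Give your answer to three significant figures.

0.219 mGy

Applying the 1/r² law, rate at 14.0 m:
(1.60/14.0)² = 0.01306, so 8.19 × 0.01306 = 0.1070 mGy/h.
Dose = rate × time = 0.1070 mGy/h × 2.050 h = 0.2193 mGy.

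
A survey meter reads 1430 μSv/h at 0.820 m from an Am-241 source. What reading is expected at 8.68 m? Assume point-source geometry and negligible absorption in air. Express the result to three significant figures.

Intensity scales as (d₁/d₂)², so the rate at 8.68 m is
(0.820/8.68)² = 0.008925, so 1430 × 0.008925 = 12.76 μSv/h.

12.8 μSv/h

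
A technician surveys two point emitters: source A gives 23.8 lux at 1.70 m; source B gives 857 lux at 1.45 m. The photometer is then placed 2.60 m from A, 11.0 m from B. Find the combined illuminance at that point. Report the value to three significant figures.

25.1 lux

Each source contributes Iᵢ·(dᵢ/rᵢ)²; contributions add.
A: 23.8 × (1.70/2.60)² = 10.17 lux
B: 857 × (1.45/11.0)² = 14.89 lux
Total = 10.17 + 14.89 = 25.06 lux.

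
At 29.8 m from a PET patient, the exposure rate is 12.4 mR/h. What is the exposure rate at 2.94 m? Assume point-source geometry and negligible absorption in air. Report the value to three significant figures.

By the inverse-square law, the rate at 2.94 m is
(29.8/2.94)² = 102.7, so 12.4 × 102.7 = 1273 mR/h.

1270 mR/h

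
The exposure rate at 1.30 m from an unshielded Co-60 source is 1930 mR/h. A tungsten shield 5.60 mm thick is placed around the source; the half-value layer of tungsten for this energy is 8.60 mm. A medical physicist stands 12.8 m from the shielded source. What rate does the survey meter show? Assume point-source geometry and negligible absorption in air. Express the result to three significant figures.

12.7 mR/h

Distance alone: (1.30/12.8)² = 0.01031, so 1930 × 0.01031 = 19.90 mR/h.
Shield: 5.60/8.60 = 0.6512 half-value layers → attenuation 2^(−0.6512) = 0.6368.
Combined: 19.90 × 0.6368 = 12.67 mR/h.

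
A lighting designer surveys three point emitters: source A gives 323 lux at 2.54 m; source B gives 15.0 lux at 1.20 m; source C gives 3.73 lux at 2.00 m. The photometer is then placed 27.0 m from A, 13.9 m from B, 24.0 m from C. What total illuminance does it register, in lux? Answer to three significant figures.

3.00 lux

Each source contributes Iᵢ·(dᵢ/rᵢ)²; contributions add.
A: 323 × (2.54/27.0)² = 2.859 lux
B: 15.0 × (1.20/13.9)² = 0.1118 lux
C: 3.73 × (2.00/24.0)² = 0.02590 lux
Total = 2.859 + 0.1118 + 0.02590 = 2.997 lux.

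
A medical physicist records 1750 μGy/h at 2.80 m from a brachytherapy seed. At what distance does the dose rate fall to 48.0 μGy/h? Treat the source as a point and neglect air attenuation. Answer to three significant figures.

16.9 m

Intensity scales as (d₁/d₂)², so d₂ = d₁·√(I₁/I₂).
I₁/I₂ = 1750/48.0 = 36.46, so d₂ = 2.80 × √36.46 = 16.91 m.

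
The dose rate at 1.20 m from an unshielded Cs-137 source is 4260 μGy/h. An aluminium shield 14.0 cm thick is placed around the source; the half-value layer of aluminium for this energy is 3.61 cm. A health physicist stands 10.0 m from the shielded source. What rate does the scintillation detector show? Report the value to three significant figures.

Distance alone: 4260 × (1.20/10.0)² = 4260 × 0.01440 = 61.34 μGy/h.
Shield: 14.0/3.61 = 3.878 half-value layers → attenuation 2^(−3.878) = 0.06802.
Combined: 61.34 × 0.06802 = 4.172 μGy/h.

4.17 μGy/h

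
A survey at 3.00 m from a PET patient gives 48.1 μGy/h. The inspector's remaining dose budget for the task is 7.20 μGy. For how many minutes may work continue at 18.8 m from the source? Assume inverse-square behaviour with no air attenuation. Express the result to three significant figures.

353 min

Intensity scales as (d₁/d₂)², so rate at 18.8 m:
(3.00/18.8)² = 0.02546, so 48.1 × 0.02546 = 1.225 μGy/h.
Stay time = 7.20 μGy ÷ 1.225 μGy/h = 5.878 h = 352.7 min.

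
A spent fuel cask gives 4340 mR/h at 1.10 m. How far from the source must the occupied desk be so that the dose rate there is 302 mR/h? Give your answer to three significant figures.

Since intensity falls as 1/r², d₂ = d₁·√(I₁/I₂).
I₁/I₂ = 4340/302 = 14.37, so d₂ = 1.10 × √14.37 = 4.170 m.

4.17 m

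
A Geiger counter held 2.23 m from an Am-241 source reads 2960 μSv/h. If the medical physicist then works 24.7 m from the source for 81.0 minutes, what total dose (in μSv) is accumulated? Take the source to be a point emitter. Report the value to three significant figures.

32.6 μSv

Since intensity falls as 1/r², rate at 24.7 m:
(2.23/24.7)² = 0.008151, so 2960 × 0.008151 = 24.13 μSv/h.
Dose = rate × time = 24.13 μSv/h × 1.350 h = 32.58 μSv.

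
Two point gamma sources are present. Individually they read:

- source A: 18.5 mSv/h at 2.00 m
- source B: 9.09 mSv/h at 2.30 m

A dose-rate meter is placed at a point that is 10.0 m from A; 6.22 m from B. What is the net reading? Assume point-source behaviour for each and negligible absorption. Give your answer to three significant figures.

1.98 mSv/h

Each source contributes Iᵢ·(dᵢ/rᵢ)²; contributions add.
A: 18.5 × (2.00/10.0)² = 0.7400 mSv/h
B: 9.09 × (2.30/6.22)² = 1.243 mSv/h
Total = 0.7400 + 1.243 = 1.983 mSv/h.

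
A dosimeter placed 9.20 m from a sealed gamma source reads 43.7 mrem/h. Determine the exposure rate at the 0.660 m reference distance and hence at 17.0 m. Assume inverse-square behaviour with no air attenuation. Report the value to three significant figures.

Since intensity falls as 1/r²,
At 0.660 m: (9.20/0.660)² = 194.3, so 43.7 × 194.3 = 8491 mrem/h
At 17.0 m: 8491 × (0.660/17.0)² = 8491 × 0.001507 = 12.80 mrem/h.

8490 mrem/h; 12.8 mrem/h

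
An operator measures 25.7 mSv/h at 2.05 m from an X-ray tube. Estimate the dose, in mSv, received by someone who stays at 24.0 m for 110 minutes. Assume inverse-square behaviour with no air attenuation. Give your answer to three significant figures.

Applying the 1/r² law, rate at 24.0 m:
(2.05/24.0)² = 0.007296, so 25.7 × 0.007296 = 0.1875 mSv/h.
Dose = rate × time = 0.1875 mSv/h × 1.833 h = 0.3437 mSv.

0.344 mSv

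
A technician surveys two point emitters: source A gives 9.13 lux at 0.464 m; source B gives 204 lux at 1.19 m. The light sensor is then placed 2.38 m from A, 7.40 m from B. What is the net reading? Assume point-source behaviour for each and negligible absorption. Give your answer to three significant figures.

Each source contributes Iᵢ·(dᵢ/rᵢ)²; contributions add.
A: 9.13 × (0.464/2.38)² = 0.3470 lux
B: 204 × (1.19/7.40)² = 5.275 lux
Total = 0.3470 + 5.275 = 5.622 lux.

5.62 lux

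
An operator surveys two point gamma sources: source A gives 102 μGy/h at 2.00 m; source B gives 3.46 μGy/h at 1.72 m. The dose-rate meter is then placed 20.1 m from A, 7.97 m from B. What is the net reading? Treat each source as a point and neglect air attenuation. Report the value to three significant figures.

1.17 μGy/h

By superposition, sum each source's inverse-square contribution:
A: 102 × (2.00/20.1)² = 1.010 μGy/h
B: 3.46 × (1.72/7.97)² = 0.1611 μGy/h
Total = 1.010 + 0.1611 = 1.171 μGy/h.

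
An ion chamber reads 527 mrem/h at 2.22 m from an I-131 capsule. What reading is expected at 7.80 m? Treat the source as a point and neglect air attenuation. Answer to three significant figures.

By the inverse-square law, the rate at 7.80 m is
(2.22/7.80)² = 0.08101, so 527 × 0.08101 = 42.69 mrem/h.

42.7 mrem/h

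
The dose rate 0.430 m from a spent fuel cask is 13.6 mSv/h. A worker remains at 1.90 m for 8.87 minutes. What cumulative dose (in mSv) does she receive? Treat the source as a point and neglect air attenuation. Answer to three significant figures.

0.103 mSv

Since intensity falls as 1/r², rate at 1.90 m:
13.6 × (0.430/1.90)² = 13.6 × 0.05122 = 0.6966 mSv/h.
Dose = rate × time = 0.6966 mSv/h × 0.1478 h = 0.1030 mSv.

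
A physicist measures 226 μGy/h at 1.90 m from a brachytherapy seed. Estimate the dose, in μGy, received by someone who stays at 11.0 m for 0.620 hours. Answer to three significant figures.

4.18 μGy

By the inverse-square law, rate at 11.0 m:
226 × (1.90/11.0)² = 226 × 0.02983 = 6.742 μGy/h.
Dose = rate × time = 6.742 μGy/h × 0.6200 h = 4.180 μGy.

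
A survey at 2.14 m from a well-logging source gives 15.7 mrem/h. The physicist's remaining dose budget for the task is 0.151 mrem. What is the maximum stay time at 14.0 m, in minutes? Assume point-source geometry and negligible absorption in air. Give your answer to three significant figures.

24.7 min

By the inverse-square law, rate at 14.0 m:
(2.14/14.0)² = 0.02337, so 15.7 × 0.02337 = 0.3669 mrem/h.
Stay time = 0.151 mrem ÷ 0.3669 mrem/h = 0.4116 h = 24.70 min.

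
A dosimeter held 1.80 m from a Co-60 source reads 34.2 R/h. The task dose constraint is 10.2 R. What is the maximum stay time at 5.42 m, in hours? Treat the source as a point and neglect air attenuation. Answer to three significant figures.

2.70 h

Since intensity falls as 1/r², rate at 5.42 m:
(1.80/5.42)² = 0.1103, so 34.2 × 0.1103 = 3.772 R/h.
Stay time = 10.2 R ÷ 3.772 R/h = 2.704 h.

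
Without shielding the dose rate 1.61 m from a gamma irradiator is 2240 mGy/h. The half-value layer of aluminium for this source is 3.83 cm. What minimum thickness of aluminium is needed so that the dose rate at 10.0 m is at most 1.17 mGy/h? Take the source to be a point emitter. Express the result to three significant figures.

21.6 cm

At 10.0 m, distance alone gives 2240 × (1.61/10.0)² = 2240 × 0.02592 = 58.06 mGy/h.
Further attenuation needed: 58.06/1.17 = 49.62.
n = log₂(49.62) = 5.633 half-value layers.
Thickness = 5.633 × 3.83 cm = 21.57 cm.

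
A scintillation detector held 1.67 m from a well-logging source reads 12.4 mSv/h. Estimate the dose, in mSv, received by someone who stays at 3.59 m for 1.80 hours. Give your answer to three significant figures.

4.83 mSv

By the inverse-square law, rate at 3.59 m:
(1.67/3.59)² = 0.2164, so 12.4 × 0.2164 = 2.683 mSv/h.
Dose = rate × time = 2.683 mSv/h × 1.800 h = 4.829 mSv.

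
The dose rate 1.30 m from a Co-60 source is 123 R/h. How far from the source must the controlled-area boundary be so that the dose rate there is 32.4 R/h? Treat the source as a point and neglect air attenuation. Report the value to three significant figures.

Using I₁d₁² = I₂d₂², d₂ = d₁·√(I₁/I₂).
I₁/I₂ = 123/32.4 = 3.796, so d₂ = 1.30 × √3.796 = 2.533 m.

2.53 m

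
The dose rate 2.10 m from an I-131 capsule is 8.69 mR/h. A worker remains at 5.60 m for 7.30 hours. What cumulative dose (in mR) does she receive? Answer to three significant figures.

Intensity scales as (d₁/d₂)², so rate at 5.60 m:
(2.10/5.60)² = 0.1406, so 8.69 × 0.1406 = 1.222 mR/h.
Dose = rate × time = 1.222 mR/h × 7.300 h = 8.921 mR.

8.92 mR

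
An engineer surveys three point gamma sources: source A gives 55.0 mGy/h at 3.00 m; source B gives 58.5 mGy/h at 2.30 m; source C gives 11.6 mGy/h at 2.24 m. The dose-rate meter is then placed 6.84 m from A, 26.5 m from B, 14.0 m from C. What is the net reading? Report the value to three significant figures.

By superposition, sum each source's inverse-square contribution:
A: 55.0 × (3.00/6.84)² = 10.58 mGy/h
B: 58.5 × (2.30/26.5)² = 0.4407 mGy/h
C: 11.6 × (2.24/14.0)² = 0.2970 mGy/h
Total = 10.58 + 0.4407 + 0.2970 = 11.32 mGy/h.

11.3 mGy/h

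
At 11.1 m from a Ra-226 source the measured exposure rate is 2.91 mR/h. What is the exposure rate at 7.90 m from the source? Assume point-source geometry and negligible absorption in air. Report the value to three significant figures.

Using I₁d₁² = I₂d₂², scaling from 11.1 m to 7.90 m:
(11.1/7.90)² = 1.974, so 2.91 × 1.974 = 5.744 mR/h.

5.74 mR/h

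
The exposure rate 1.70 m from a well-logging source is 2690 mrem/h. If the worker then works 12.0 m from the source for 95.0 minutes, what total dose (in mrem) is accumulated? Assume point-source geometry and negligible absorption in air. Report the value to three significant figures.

Applying the 1/r² law, rate at 12.0 m:
(1.70/12.0)² = 0.02007, so 2690 × 0.02007 = 53.99 mrem/h.
Dose = rate × time = 53.99 mrem/h × 1.583 h = 85.47 mrem.

85.5 mrem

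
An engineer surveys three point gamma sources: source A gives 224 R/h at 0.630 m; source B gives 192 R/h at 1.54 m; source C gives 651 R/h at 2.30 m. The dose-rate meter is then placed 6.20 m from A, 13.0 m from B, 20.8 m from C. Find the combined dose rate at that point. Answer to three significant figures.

13.0 R/h

By superposition, sum each source's inverse-square contribution:
A: 224 × (0.630/6.20)² = 2.313 R/h
B: 192 × (1.54/13.0)² = 2.694 R/h
C: 651 × (2.30/20.8)² = 7.960 R/h
Total = 2.313 + 2.694 + 7.960 = 12.97 R/h.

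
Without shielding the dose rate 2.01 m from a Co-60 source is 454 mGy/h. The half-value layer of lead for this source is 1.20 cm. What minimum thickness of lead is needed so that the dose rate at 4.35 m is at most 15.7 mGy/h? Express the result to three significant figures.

3.15 cm

At 4.35 m, distance alone gives (2.01/4.35)² = 0.2135, so 454 × 0.2135 = 96.93 mGy/h.
Further attenuation needed: 96.93/15.7 = 6.174.
n = log₂(6.174) = 2.626 half-value layers.
Thickness = 2.626 × 1.20 cm = 3.151 cm.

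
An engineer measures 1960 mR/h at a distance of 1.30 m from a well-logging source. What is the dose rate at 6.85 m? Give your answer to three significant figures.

70.6 mR/h

Intensity scales as (d₁/d₂)², so the rate at 6.85 m is
(1.30/6.85)² = 0.03602, so 1960 × 0.03602 = 70.60 mR/h.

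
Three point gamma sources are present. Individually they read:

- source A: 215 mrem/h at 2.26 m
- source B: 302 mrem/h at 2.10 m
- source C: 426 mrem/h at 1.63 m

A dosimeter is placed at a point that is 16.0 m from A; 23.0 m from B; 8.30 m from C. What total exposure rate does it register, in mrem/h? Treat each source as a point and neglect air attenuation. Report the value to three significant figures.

By superposition, sum each source's inverse-square contribution:
A: 215 × (2.26/16.0)² = 4.290 mrem/h
B: 302 × (2.10/23.0)² = 2.518 mrem/h
C: 426 × (1.63/8.30)² = 16.43 mrem/h
Total = 4.290 + 2.518 + 16.43 = 23.24 mrem/h.

23.2 mrem/h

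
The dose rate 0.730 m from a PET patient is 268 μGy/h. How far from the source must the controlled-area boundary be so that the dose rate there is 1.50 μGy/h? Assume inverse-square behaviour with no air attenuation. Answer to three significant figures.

Applying the 1/r² law, d₂ = d₁·√(I₁/I₂).
I₁/I₂ = 268/1.50 = 178.7, so d₂ = 0.730 × √178.7 = 9.759 m.

9.76 m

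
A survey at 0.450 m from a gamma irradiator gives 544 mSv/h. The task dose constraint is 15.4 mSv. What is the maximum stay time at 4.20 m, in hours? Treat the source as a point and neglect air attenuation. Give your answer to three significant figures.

2.47 h

Using I₁d₁² = I₂d₂², rate at 4.20 m:
544 × (0.450/4.20)² = 544 × 0.01148 = 6.245 mSv/h.
Stay time = 15.4 mSv ÷ 6.245 mSv/h = 2.466 h.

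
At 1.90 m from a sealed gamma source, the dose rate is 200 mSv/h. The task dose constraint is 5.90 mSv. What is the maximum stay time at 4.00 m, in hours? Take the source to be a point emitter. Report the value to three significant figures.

By the inverse-square law, rate at 4.00 m:
200 × (1.90/4.00)² = 200 × 0.2256 = 45.12 mSv/h.
Stay time = 5.90 mSv ÷ 45.12 mSv/h = 0.1308 h.

0.131 h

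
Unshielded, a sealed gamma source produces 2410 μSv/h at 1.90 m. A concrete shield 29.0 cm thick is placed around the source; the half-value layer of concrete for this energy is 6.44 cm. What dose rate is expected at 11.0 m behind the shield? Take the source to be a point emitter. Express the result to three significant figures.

Distance alone: 2410 × (1.90/11.0)² = 2410 × 0.02983 = 71.89 μSv/h.
Shield: 29.0/6.44 = 4.503 half-value layers → attenuation 2^(−4.503) = 0.04410.
Combined: 71.89 × 0.04410 = 3.170 μSv/h.

3.17 μSv/h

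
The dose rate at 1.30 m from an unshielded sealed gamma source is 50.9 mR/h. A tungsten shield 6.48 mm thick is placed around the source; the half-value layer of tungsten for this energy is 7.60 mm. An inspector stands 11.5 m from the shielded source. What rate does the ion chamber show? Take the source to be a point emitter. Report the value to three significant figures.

0.360 mR/h

Distance alone: (1.30/11.5)² = 0.01278, so 50.9 × 0.01278 = 0.6505 mR/h.
Shield: 6.48/7.60 = 0.8526 half-value layers → attenuation 2^(−0.8526) = 0.5538.
Combined: 0.6505 × 0.5538 = 0.3602 mR/h.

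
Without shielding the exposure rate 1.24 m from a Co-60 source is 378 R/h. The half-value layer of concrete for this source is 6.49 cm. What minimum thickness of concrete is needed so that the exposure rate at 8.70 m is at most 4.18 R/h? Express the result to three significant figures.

5.69 cm

At 8.70 m, distance alone gives 378 × (1.24/8.70)² = 378 × 0.02031 = 7.677 R/h.
Further attenuation needed: 7.677/4.18 = 1.837.
n = log₂(1.837) = 0.8774 half-value layers.
Thickness = 0.8774 × 6.49 cm = 5.694 cm.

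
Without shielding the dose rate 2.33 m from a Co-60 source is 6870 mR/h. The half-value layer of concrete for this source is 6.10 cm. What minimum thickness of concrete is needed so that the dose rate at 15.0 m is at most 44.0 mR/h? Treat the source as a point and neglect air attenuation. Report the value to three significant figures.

At 15.0 m, distance alone gives (2.33/15.0)² = 0.02413, so 6870 × 0.02413 = 165.8 mR/h.
Further attenuation needed: 165.8/44.0 = 3.768.
n = log₂(3.768) = 1.914 half-value layers.
Thickness = 1.914 × 6.10 cm = 11.68 cm.

11.7 cm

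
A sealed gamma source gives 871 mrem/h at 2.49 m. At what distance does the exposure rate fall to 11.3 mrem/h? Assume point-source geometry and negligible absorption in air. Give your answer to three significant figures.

Since intensity falls as 1/r², d₂ = d₁·√(I₁/I₂).
I₁/I₂ = 871/11.3 = 77.08, so d₂ = 2.49 × √77.08 = 21.86 m.

21.9 m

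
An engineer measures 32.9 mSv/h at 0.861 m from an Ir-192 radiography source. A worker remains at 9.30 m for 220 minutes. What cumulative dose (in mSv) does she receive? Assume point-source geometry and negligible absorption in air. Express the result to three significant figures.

1.03 mSv

Since intensity falls as 1/r², rate at 9.30 m:
(0.861/9.30)² = 0.008571, so 32.9 × 0.008571 = 0.2820 mSv/h.
Dose = rate × time = 0.2820 mSv/h × 3.667 h = 1.034 mSv.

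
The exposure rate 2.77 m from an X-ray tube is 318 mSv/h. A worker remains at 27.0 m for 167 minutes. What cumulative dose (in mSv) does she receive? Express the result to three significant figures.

9.32 mSv

Applying the 1/r² law, rate at 27.0 m:
318 × (2.77/27.0)² = 318 × 0.01053 = 3.349 mSv/h.
Dose = rate × time = 3.349 mSv/h × 2.783 h = 9.320 mSv.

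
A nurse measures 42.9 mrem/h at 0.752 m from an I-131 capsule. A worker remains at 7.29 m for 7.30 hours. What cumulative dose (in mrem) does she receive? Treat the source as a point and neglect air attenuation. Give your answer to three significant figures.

Applying the 1/r² law, rate at 7.29 m:
42.9 × (0.752/7.29)² = 42.9 × 0.01064 = 0.4565 mrem/h.
Dose = rate × time = 0.4565 mrem/h × 7.300 h = 3.332 mrem.

3.33 mrem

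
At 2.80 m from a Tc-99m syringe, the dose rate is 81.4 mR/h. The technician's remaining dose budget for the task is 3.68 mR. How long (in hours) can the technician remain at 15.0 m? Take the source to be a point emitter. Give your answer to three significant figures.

Using I₁d₁² = I₂d₂², rate at 15.0 m:
81.4 × (2.80/15.0)² = 81.4 × 0.03484 = 2.836 mR/h.
Stay time = 3.68 mR ÷ 2.836 mR/h = 1.298 h.

1.30 h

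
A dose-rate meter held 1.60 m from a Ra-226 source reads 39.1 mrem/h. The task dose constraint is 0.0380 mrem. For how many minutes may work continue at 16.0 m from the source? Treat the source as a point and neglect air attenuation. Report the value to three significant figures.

Since intensity falls as 1/r², rate at 16.0 m:
39.1 × (1.60/16.0)² = 39.1 × 0.01000 = 0.3910 mrem/h.
Stay time = 0.0380 mrem ÷ 0.3910 mrem/h = 0.09719 h = 5.831 min.

5.83 min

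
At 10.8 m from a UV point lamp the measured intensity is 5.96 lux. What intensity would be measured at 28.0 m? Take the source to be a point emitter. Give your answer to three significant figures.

0.887 lux

Applying the 1/r² law, scaling from 10.8 m to 28.0 m:
(10.8/28.0)² = 0.1488, so 5.96 × 0.1488 = 0.8868 lux.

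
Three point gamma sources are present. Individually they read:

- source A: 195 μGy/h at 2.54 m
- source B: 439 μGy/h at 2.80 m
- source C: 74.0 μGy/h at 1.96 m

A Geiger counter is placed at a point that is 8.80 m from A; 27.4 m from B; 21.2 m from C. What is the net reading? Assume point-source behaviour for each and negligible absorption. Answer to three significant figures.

21.5 μGy/h

By superposition, sum each source's inverse-square contribution:
A: 195 × (2.54/8.80)² = 16.25 μGy/h
B: 439 × (2.80/27.4)² = 4.584 μGy/h
C: 74.0 × (1.96/21.2)² = 0.6325 μGy/h
Total = 16.25 + 4.584 + 0.6325 = 21.47 μGy/h.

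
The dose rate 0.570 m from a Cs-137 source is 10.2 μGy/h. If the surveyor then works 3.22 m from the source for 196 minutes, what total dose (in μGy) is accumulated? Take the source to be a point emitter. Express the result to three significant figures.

1.04 μGy

Using I₁d₁² = I₂d₂², rate at 3.22 m:
10.2 × (0.570/3.22)² = 10.2 × 0.03134 = 0.3197 μGy/h.
Dose = rate × time = 0.3197 μGy/h × 3.267 h = 1.044 μGy.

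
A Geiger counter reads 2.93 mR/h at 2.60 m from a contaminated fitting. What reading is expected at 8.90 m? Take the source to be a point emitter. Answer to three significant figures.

0.250 mR/h

Using I₁d₁² = I₂d₂², the rate at 8.90 m is
(2.60/8.90)² = 0.08534, so 2.93 × 0.08534 = 0.2500 mR/h.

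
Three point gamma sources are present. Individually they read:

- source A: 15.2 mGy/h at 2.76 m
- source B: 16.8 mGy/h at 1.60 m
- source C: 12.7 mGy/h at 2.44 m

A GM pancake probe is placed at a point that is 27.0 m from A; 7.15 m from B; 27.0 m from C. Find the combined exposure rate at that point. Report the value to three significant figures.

1.10 mGy/h

Each source contributes Iᵢ·(dᵢ/rᵢ)²; contributions add.
A: 15.2 × (2.76/27.0)² = 0.1588 mGy/h
B: 16.8 × (1.60/7.15)² = 0.8413 mGy/h
C: 12.7 × (2.44/27.0)² = 0.1037 mGy/h
Total = 0.1588 + 0.8413 + 0.1037 = 1.104 mGy/h.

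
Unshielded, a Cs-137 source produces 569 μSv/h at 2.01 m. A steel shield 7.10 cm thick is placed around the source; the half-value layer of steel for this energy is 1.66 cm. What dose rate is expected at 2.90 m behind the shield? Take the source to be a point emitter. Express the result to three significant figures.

14.1 μSv/h

Distance alone: (2.01/2.90)² = 0.4804, so 569 × 0.4804 = 273.3 μSv/h.
Shield: 7.10/1.66 = 4.277 half-value layers → attenuation 2^(−4.277) = 0.05158.
Combined: 273.3 × 0.05158 = 14.10 μSv/h.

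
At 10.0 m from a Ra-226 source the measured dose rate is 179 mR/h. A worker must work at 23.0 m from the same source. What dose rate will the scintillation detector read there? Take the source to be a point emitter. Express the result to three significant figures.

33.8 mR/h

Intensity scales as (d₁/d₂)², so scaling from 10.0 m to 23.0 m:
179 × (10.0/23.0)² = 179 × 0.1890 = 33.83 mR/h.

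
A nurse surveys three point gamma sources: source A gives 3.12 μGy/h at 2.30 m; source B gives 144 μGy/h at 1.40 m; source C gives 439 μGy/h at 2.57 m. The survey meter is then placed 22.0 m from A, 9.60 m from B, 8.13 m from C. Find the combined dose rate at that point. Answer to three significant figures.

By superposition, sum each source's inverse-square contribution:
A: 3.12 × (2.30/22.0)² = 0.03410 μGy/h
B: 144 × (1.40/9.60)² = 3.063 μGy/h
C: 439 × (2.57/8.13)² = 43.87 μGy/h
Total = 0.03410 + 3.063 + 43.87 = 46.97 μGy/h.

47.0 μGy/h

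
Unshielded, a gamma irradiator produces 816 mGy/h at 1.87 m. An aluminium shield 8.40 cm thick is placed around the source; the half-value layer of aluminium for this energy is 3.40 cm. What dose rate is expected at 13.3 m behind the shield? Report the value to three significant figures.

2.91 mGy/h

Distance alone: 816 × (1.87/13.3)² = 816 × 0.01977 = 16.13 mGy/h.
Shield: 8.40/3.40 = 2.471 half-value layers → attenuation 2^(−2.471) = 0.1804.
Combined: 16.13 × 0.1804 = 2.910 mGy/h.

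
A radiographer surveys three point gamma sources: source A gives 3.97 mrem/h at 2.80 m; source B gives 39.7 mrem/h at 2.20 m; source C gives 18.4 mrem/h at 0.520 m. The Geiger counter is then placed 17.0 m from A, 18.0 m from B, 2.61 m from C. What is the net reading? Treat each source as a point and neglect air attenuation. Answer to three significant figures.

1.43 mrem/h

By superposition, sum each source's inverse-square contribution:
A: 3.97 × (2.80/17.0)² = 0.1077 mrem/h
B: 39.7 × (2.20/18.0)² = 0.5930 mrem/h
C: 18.4 × (0.520/2.61)² = 0.7304 mrem/h
Total = 0.1077 + 0.5930 + 0.7304 = 1.431 mrem/h.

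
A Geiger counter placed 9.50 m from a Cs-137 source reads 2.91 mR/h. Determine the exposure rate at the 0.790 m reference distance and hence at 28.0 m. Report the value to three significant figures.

By the inverse-square law,
At 0.790 m: (9.50/0.790)² = 144.6, so 2.91 × 144.6 = 420.8 mR/h
At 28.0 m: 420.8 × (0.790/28.0)² = 420.8 × 0.0007960 = 0.3350 mR/h.

421 mR/h; 0.335 mR/h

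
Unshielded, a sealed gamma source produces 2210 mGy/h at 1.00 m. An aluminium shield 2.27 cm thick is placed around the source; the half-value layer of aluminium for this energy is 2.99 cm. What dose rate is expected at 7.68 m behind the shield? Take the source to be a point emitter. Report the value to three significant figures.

22.1 mGy/h

Distance alone: 2210 × (1.00/7.68)² = 2210 × 0.01695 = 37.46 mGy/h.
Shield: 2.27/2.99 = 0.7592 half-value layers → attenuation 2^(−0.7592) = 0.5908.
Combined: 37.46 × 0.5908 = 22.13 mGy/h.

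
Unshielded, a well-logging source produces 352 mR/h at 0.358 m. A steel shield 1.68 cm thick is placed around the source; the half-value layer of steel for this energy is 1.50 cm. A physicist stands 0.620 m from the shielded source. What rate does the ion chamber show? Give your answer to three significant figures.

Distance alone: (0.358/0.620)² = 0.3334, so 352 × 0.3334 = 117.4 mR/h.
Shield: 1.68/1.50 = 1.120 half-value layers → attenuation 2^(−1.120) = 0.4601.
Combined: 117.4 × 0.4601 = 54.02 mR/h.

54.0 mR/h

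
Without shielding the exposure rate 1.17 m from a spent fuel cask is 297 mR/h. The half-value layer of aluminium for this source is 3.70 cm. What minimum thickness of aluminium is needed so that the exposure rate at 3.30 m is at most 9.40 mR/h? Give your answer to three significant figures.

At 3.30 m, distance alone gives (1.17/3.30)² = 0.1257, so 297 × 0.1257 = 37.33 mR/h.
Further attenuation needed: 37.33/9.40 = 3.971.
n = log₂(3.971) = 1.990 half-value layers.
Thickness = 1.990 × 3.70 cm = 7.363 cm.

7.36 cm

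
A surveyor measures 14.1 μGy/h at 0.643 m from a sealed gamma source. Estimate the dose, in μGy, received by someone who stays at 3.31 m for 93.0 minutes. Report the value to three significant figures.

Applying the 1/r² law, rate at 3.31 m:
14.1 × (0.643/3.31)² = 14.1 × 0.03774 = 0.5321 μGy/h.
Dose = rate × time = 0.5321 μGy/h × 1.550 h = 0.8248 μGy.

0.825 μGy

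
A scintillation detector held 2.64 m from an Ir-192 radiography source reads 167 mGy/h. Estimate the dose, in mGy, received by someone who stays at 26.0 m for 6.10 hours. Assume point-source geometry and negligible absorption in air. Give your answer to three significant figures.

10.5 mGy

Intensity scales as (d₁/d₂)², so rate at 26.0 m:
167 × (2.64/26.0)² = 167 × 0.01031 = 1.722 mGy/h.
Dose = rate × time = 1.722 mGy/h × 6.100 h = 10.50 mGy.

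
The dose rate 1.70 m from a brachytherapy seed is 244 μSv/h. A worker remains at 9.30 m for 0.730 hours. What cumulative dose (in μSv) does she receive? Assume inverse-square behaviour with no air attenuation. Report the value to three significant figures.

Intensity scales as (d₁/d₂)², so rate at 9.30 m:
(1.70/9.30)² = 0.03341, so 244 × 0.03341 = 8.152 μSv/h.
Dose = rate × time = 8.152 μSv/h × 0.7300 h = 5.951 μSv.

5.95 μSv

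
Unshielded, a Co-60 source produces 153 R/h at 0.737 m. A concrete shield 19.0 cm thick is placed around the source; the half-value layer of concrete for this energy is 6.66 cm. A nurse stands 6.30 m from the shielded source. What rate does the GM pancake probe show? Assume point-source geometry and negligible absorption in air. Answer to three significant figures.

0.290 R/h

Distance alone: (0.737/6.30)² = 0.01369, so 153 × 0.01369 = 2.095 R/h.
Shield: 19.0/6.66 = 2.853 half-value layers → attenuation 2^(−2.853) = 0.1384.
Combined: 2.095 × 0.1384 = 0.2899 R/h.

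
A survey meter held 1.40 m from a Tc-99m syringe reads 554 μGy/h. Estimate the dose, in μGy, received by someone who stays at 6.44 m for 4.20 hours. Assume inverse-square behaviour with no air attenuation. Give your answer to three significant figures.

Since intensity falls as 1/r², rate at 6.44 m:
554 × (1.40/6.44)² = 554 × 0.04726 = 26.18 μGy/h.
Dose = rate × time = 26.18 μGy/h × 4.200 h = 110.0 μGy.

110 μGy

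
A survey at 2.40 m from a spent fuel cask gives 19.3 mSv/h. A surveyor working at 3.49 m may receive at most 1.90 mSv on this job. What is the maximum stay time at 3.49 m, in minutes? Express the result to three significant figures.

Applying the 1/r² law, rate at 3.49 m:
19.3 × (2.40/3.49)² = 19.3 × 0.4729 = 9.127 mSv/h.
Stay time = 1.90 mSv ÷ 9.127 mSv/h = 0.2082 h = 12.49 min.

12.5 min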